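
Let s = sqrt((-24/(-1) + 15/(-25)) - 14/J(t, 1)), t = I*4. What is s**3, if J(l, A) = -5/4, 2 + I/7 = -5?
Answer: 173*sqrt(865)/25 ≈ 203.52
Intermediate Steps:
I = -49 (I = -14 + 7*(-5) = -14 - 35 = -49)
t = -196 (t = -49*4 = -196)
J(l, A) = -5/4 (J(l, A) = -5*1/4 = -5/4)
s = sqrt(865)/5 (s = sqrt((-24/(-1) + 15/(-25)) - 14/(-5/4)) = sqrt((-24*(-1) + 15*(-1/25)) - 14*(-4/5)) = sqrt((24 - 3/5) + 56/5) = sqrt(117/5 + 56/5) = sqrt(173/5) = sqrt(865)/5 ≈ 5.8822)
s**3 = (sqrt(865)/5)**3 = 173*sqrt(865)/25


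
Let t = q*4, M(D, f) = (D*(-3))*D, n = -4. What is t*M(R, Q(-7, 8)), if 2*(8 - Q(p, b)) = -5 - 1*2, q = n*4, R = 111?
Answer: 2365632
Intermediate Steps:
q = -16 (q = -4*4 = -16)
Q(p, b) = 23/2 (Q(p, b) = 8 - (-5 - 1*2)/2 = 8 - (-5 - 2)/2 = 8 - ½*(-7) = 8 + 7/2 = 23/2)
M(D, f) = -3*D² (M(D, f) = (-3*D)*D = -3*D²)
t = -64 (t = -16*4 = -64)
t*M(R, Q(-7, 8)) = -(-192)*111² = -(-192)*12321 = -64*(-36963) = 2365632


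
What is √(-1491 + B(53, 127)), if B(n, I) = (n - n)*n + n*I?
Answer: 2*√1310 ≈ 72.388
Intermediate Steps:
B(n, I) = I*n (B(n, I) = 0*n + I*n = 0 + I*n = I*n)
√(-1491 + B(53, 127)) = √(-1491 + 127*53) = √(-1491 + 6731) = √5240 = 2*√1310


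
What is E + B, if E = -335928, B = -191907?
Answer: -527835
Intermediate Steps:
E + B = -335928 - 191907 = -527835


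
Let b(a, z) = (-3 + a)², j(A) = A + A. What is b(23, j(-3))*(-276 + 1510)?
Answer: 493600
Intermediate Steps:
j(A) = 2*A
b(23, j(-3))*(-276 + 1510) = (-3 + 23)²*(-276 + 1510) = 20²*1234 = 400*1234 = 493600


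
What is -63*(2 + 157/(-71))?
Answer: 945/71 ≈ 13.310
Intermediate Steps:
-63*(2 + 157/(-71)) = -63*(2 + 157*(-1/71)) = -63*(2 - 157/71) = -63*(-15/71) = 945/71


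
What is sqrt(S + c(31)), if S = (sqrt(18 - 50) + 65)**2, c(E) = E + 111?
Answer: sqrt(4335 + 520*I*sqrt(2)) ≈ 66.075 + 5.5648*I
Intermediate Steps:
c(E) = 111 + E
S = (65 + 4*I*sqrt(2))**2 (S = (sqrt(-32) + 65)**2 = (4*I*sqrt(2) + 65)**2 = (65 + 4*I*sqrt(2))**2 ≈ 4193.0 + 735.39*I)
sqrt(S + c(31)) = sqrt((4193 + 520*I*sqrt(2)) + (111 + 31)) = sqrt((4193 + 520*I*sqrt(2)) + 142) = sqrt(4335 + 520*I*sqrt(2))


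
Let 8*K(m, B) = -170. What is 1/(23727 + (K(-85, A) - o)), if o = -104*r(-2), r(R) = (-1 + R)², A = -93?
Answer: 4/98567 ≈ 4.0582e-5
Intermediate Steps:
K(m, B) = -85/4 (K(m, B) = (⅛)*(-170) = -85/4)
o = -936 (o = -104*(-1 - 2)² = -104*(-3)² = -104*9 = -936)
1/(23727 + (K(-85, A) - o)) = 1/(23727 + (-85/4 - 1*(-936))) = 1/(23727 + (-85/4 + 936)) = 1/(23727 + 3659/4) = 1/(98567/4) = 4/98567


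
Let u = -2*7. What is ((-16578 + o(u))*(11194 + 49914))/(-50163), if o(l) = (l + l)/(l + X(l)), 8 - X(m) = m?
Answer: 1013262302/50163 ≈ 20199.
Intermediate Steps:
u = -14
X(m) = 8 - m
o(l) = l/4 (o(l) = (l + l)/(l + (8 - l)) = (2*l)/8 = (2*l)*(1/8) = l/4)
((-16578 + o(u))*(11194 + 49914))/(-50163) = ((-16578 + (1/4)*(-14))*(11194 + 49914))/(-50163) = ((-16578 - 7/2)*61108)*(-1/50163) = -33163/2*61108*(-1/50163) = -1013262302*(-1/50163) = 1013262302/50163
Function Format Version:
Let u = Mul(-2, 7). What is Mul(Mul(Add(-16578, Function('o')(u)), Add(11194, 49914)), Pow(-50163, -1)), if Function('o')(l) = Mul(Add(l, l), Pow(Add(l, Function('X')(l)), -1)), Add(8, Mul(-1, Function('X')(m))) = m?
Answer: Rational(1013262302, 50163) ≈ 20199.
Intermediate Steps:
u = -14
Function('X')(m) = Add(8, Mul(-1, m))
Function('o')(l) = Mul(Rational(1, 4), l) (Function('o')(l) = Mul(Add(l, l), Pow(Add(l, Add(8, Mul(-1, l))), -1)) = Mul(Mul(2, l), Pow(8, -1)) = Mul(Mul(2, l), Rational(1, 8)) = Mul(Rational(1, 4), l))
Mul(Mul(Add(-16578, Function('o')(u)), Add(11194, 49914)), Pow(-50163, -1)) = Mul(Mul(Add(-16578, Mul(Rational(1, 4), -14)), Add(11194, 49914)), Pow(-50163, -1)) = Mul(Mul(Add(-16578, Rational(-7, 2)), 61108), Rational(-1, 50163)) = Mul(Mul(Rational(-33163, 2), 61108), Rational(-1, 50163)) = Mul(-1013262302, Rational(-1, 50163)) = Rational(1013262302, 50163)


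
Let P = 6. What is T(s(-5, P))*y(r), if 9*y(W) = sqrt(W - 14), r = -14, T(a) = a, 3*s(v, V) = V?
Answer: 4*I*sqrt(7)/9 ≈ 1.1759*I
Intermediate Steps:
s(v, V) = V/3
y(W) = sqrt(-14 + W)/9 (y(W) = sqrt(W - 14)/9 = sqrt(-14 + W)/9)
T(s(-5, P))*y(r) = ((1/3)*6)*(sqrt(-14 - 14)/9) = 2*(sqrt(-28)/9) = 2*((2*I*sqrt(7))/9) = 2*(2*I*sqrt(7)/9) = 4*I*sqrt(7)/9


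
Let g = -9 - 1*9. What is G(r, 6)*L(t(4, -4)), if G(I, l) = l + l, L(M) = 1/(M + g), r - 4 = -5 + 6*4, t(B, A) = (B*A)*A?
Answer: 6/23 ≈ 0.26087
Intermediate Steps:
t(B, A) = B*A**2 (t(B, A) = (A*B)*A = B*A**2)
g = -18 (g = -9 - 9 = -18)
r = 23 (r = 4 + (-5 + 6*4) = 4 + (-5 + 24) = 4 + 19 = 23)
L(M) = 1/(-18 + M) (L(M) = 1/(M - 18) = 1/(-18 + M))
G(I, l) = 2*l
G(r, 6)*L(t(4, -4)) = (2*6)/(-18 + 4*(-4)**2) = 12/(-18 + 4*16) = 12/(-18 + 64) = 12/46 = 12*(1/46) = 6/23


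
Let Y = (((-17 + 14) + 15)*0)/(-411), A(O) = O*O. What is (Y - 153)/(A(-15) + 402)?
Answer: -51/209 ≈ -0.24402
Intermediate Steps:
A(O) = O²
Y = 0 (Y = ((-3 + 15)*0)*(-1/411) = (12*0)*(-1/411) = 0*(-1/411) = 0)
(Y - 153)/(A(-15) + 402) = (0 - 153)/((-15)² + 402) = -153/(225 + 402) = -153/627 = -153*1/627 = -51/209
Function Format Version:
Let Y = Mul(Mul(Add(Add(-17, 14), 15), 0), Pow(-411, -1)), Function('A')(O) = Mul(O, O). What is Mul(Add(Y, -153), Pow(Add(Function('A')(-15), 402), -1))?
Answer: Rational(-51, 209) ≈ -0.24402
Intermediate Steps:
Function('A')(O) = Pow(O, 2)
Y = 0 (Y = Mul(Mul(Add(-3, 15), 0), Rational(-1, 411)) = Mul(Mul(12, 0), Rational(-1, 411)) = Mul(0, Rational(-1, 411)) = 0)
Mul(Add(Y, -153), Pow(Add(Function('A')(-15), 402), -1)) = Mul(Add(0, -153), Pow(Add(Pow(-15, 2), 402), -1)) = Mul(-153, Pow(Add(225, 402), -1)) = Mul(-153, Pow(627, -1)) = Mul(-153, Rational(1, 627)) = Rational(-51, 209)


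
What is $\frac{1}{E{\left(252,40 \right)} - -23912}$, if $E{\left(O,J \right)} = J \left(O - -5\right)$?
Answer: $\frac{1}{34192} \approx 2.9247 \cdot 10^{-5}$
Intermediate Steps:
$E{\left(O,J \right)} = J \left(5 + O\right)$ ($E{\left(O,J \right)} = J \left(O + 5\right) = J \left(5 + O\right)$)
$\frac{1}{E{\left(252,40 \right)} - -23912} = \frac{1}{40 \left(5 + 252\right) - -23912} = \frac{1}{40 \cdot 257 + 23912} = \frac{1}{10280 + 23912} = \frac{1}{34192}$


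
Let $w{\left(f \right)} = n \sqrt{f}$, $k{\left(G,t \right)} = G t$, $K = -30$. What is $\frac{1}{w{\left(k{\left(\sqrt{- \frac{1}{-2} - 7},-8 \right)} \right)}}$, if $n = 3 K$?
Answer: $- \frac{26^{\frac{3}{4}}}{4680 \sqrt{- i}} \approx -0.0017397 - 0.0017397 i$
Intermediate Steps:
$n = -90$ ($n = 3 \left(-30\right) = -90$)
$w{\left(f \right)} = - 90 \sqrt{f}$
$\frac{1}{w{\left(k{\left(\sqrt{- \frac{1}{-2} - 7},-8 \right)} \right)}} = \frac{1}{\left(-90\right) \sqrt{\sqrt{- \frac{1}{-2} - 7} \left(-8\right)}} = \frac{1}{\left(-90\right) \sqrt{\sqrt{\left(-1\right) \left(- \frac{1}{2}\right) - 7} \left(-8\right)}} = \frac{1}{\left(-90\right) \sqrt{\sqrt{\frac{1}{2} - 7} \left(-8\right)}} = \frac{1}{\left(-90\right) \sqrt{\sqrt{- \frac{13}{2}} \left(-8\right)}} = \frac{1}{\left(-90\right) \sqrt{\frac{i \sqrt{26}}{2} \left(-8\right)}} = \frac{1}{\left(-90\right) \sqrt{- 4 i \sqrt{26}}} = \frac{1}{\left(-90\right) 2 \sqrt[4]{26} \sqrt{- i}} = \frac{1}{\left(-180\right) \sqrt[4]{26} \sqrt{- i}} = - \frac{26^{\frac{3}{4}}}{4680 \sqrt{- i}}$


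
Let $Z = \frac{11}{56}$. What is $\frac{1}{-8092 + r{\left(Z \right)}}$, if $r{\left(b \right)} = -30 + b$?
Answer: $- \frac{56}{454821} \approx -0.00012313$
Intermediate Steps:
$Z = \frac{11}{56}$ ($Z = 11 \cdot \frac{1}{56} = \frac{11}{56} \approx 0.19643$)
$\frac{1}{-8092 + r{\left(Z \right)}} = \frac{1}{-8092 + \left(-30 + \frac{11}{56}\right)} = \frac{1}{-8092 - \frac{1669}{56}} = \frac{1}{- \frac{454821}{56}} = - \frac{56}{454821}$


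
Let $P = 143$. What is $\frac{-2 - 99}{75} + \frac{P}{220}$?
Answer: $- \frac{209}{300} \approx -0.69667$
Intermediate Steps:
$\frac{-2 - 99}{75} + \frac{P}{220} = \frac{-2 - 99}{75} + \frac{143}{220} = \left(-2 - 99\right) \frac{1}{75} + 143 \cdot \frac{1}{220} = \left(-101\right) \frac{1}{75} + \frac{13}{20} = - \frac{101}{75} + \frac{13}{20} = - \frac{209}{300}$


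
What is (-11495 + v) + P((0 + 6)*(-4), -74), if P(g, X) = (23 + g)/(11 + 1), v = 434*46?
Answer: 101627/12 ≈ 8468.9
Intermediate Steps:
v = 19964
P(g, X) = 23/12 + g/12 (P(g, X) = (23 + g)/12 = (23 + g)*(1/12) = 23/12 + g/12)
(-11495 + v) + P((0 + 6)*(-4), -74) = (-11495 + 19964) + (23/12 + ((0 + 6)*(-4))/12) = 8469 + (23/12 + (6*(-4))/12) = 8469 + (23/12 + (1/12)*(-24)) = 8469 + (23/12 - 2) = 8469 - 1/12 = 101627/12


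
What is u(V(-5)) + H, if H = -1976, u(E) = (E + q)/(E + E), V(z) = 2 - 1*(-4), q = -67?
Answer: -23773/12 ≈ -1981.1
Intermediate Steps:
V(z) = 6 (V(z) = 2 + 4 = 6)
u(E) = (-67 + E)/(2*E) (u(E) = (E - 67)/(E + E) = (-67 + E)/((2*E)) = (-67 + E)*(1/(2*E)) = (-67 + E)/(2*E))
u(V(-5)) + H = (½)*(-67 + 6)/6 - 1976 = (½)*(⅙)*(-61) - 1976 = -61/12 - 1976 = -23773/12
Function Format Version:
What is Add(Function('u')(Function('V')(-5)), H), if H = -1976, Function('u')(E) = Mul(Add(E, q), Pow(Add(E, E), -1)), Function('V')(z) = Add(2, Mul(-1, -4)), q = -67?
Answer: Rational(-23773, 12) ≈ -1981.1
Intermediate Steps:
Function('V')(z) = 6 (Function('V')(z) = Add(2, 4) = 6)
Function('u')(E) = Mul(Rational(1, 2), Pow(E, -1), Add(-67, E)) (Function('u')(E) = Mul(Add(E, -67), Pow(Add(E, E), -1)) = Mul(Add(-67, E), Pow(Mul(2, E), -1)) = Mul(Add(-67, E), Mul(Rational(1, 2), Pow(E, -1))) = Mul(Rational(1, 2), Pow(E, -1), Add(-67, E)))
Add(Function('u')(Function('V')(-5)), H) = Add(Mul(Rational(1, 2), Pow(6, -1), Add(-67, 6)), -1976) = Add(Mul(Rational(1, 2), Rational(1, 6), -61), -1976) = Add(Rational(-61, 12), -1976) = Rational(-23773, 12)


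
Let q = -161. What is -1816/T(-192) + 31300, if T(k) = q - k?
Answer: 968484/31 ≈ 31241.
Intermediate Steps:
T(k) = -161 - k
-1816/T(-192) + 31300 = -1816/(-161 - 1*(-192)) + 31300 = -1816/(-161 + 192) + 31300 = -1816/31 + 31300 = 968484/31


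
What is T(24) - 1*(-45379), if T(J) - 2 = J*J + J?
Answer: 45981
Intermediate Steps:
T(J) = 2 + J + J² (T(J) = 2 + (J*J + J) = 2 + (J² + J) = 2 + (J + J²) = 2 + J + J²)
T(24) - 1*(-45379) = (2 + 24 + 24²) - 1*(-45379) = (2 + 24 + 576) + 45379 = 602 + 45379 = 45981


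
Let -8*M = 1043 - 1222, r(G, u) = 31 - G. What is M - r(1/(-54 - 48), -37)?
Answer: -3523/408 ≈ -8.6348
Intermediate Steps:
M = 179/8 (M = -(1043 - 1222)/8 = -1/8*(-179) = 179/8 ≈ 22.375)
M - r(1/(-54 - 48), -37) = 179/8 - (31 - 1/(-54 - 48)) = 179/8 - (31 - 1/(-102)) = 179/8 - (31 - 1*(-1/102)) = 179/8 - (31 + 1/102) = 179/8 - 1*3163/102 = 179/8 - 3163/102 = -3523/408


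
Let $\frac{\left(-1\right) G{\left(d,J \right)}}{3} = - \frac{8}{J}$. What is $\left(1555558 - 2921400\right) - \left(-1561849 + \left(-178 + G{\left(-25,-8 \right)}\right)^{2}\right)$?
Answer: $163246$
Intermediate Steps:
$G{\left(d,J \right)} = \frac{24}{J}$ ($G{\left(d,J \right)} = - 3 \left(- \frac{8}{J}\right) = \frac{24}{J}$)
$\left(1555558 - 2921400\right) - \left(-1561849 + \left(-178 + G{\left(-25,-8 \right)}\right)^{2}\right) = \left(1555558 - 2921400\right) + \left(1561849 - \left(-178 + \frac{24}{-8}\right)^{2}\right) = -1365842 + \left(1561849 - \left(-178 + 24 \left(- \frac{1}{8}\right)\right)^{2}\right) = -1365842 + \left(1561849 - \left(-178 - 3\right)^{2}\right) = -1365842 + \left(1561849 - \left(-181\right)^{2}\right) = -1365842 + \left(1561849 - 32761\right) = -1365842 + 1529088 = 163246$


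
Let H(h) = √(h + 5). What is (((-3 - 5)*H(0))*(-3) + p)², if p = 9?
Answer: 2961 + 432*√5 ≈ 3927.0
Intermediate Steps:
H(h) = √(5 + h)
(((-3 - 5)*H(0))*(-3) + p)² = (((-3 - 5)*√(5 + 0))*(-3) + 9)² = (-8*√5*(-3) + 9)² = (24*√5 + 9)² = (9 + 24*√5)²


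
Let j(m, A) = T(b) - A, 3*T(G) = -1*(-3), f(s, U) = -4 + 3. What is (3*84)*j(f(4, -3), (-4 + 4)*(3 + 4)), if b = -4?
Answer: 252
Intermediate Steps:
f(s, U) = -1
T(G) = 1 (T(G) = (-1*(-3))/3 = (1/3)*3 = 1)
j(m, A) = 1 - A
(3*84)*j(f(4, -3), (-4 + 4)*(3 + 4)) = (3*84)*(1 - (-4 + 4)*(3 + 4)) = 252*(1 - 0*7) = 252*(1 - 1*0) = 252*(1 + 0) = 252*1 = 252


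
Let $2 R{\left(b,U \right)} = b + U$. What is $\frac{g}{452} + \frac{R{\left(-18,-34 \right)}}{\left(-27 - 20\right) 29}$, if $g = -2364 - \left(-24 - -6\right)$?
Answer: $- \frac{1592923}{308038} \approx -5.1712$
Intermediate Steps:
$g = -2346$ ($g = -2364 - \left(-24 + 6\right) = -2364 - -18 = -2364 + 18 = -2346$)
$R{\left(b,U \right)} = \frac{U}{2} + \frac{b}{2}$ ($R{\left(b,U \right)} = \frac{b + U}{2} = \frac{U + b}{2} = \frac{U}{2} + \frac{b}{2}$)
$\frac{g}{452} + \frac{R{\left(-18,-34 \right)}}{\left(-27 - 20\right) 29} = - \frac{2346}{452} + \frac{\frac{1}{2} \left(-34\right) + \frac{1}{2} \left(-18\right)}{\left(-27 - 20\right) 29} = \left(-2346\right) \frac{1}{452} + \frac{-17 - 9}{\left(-47\right) 29} = - \frac{1173}{226} - \frac{26}{-1363} = - \frac{1173}{226} - - \frac{26}{1363} = - \frac{1173}{226} + \frac{26}{1363} = - \frac{1592923}{308038}$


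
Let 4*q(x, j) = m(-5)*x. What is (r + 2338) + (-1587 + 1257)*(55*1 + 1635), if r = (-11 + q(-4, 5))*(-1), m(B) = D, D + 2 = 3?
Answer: -555350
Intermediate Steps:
D = 1 (D = -2 + 3 = 1)
m(B) = 1
q(x, j) = x/4 (q(x, j) = (1*x)/4 = x/4)
r = 12 (r = (-11 + (1/4)*(-4))*(-1) = (-11 - 1)*(-1) = -12*(-1) = 12)
(r + 2338) + (-1587 + 1257)*(55*1 + 1635) = (12 + 2338) + (-1587 + 1257)*(55*1 + 1635) = 2350 - 330*(55 + 1635) = 2350 - 330*1690 = 2350 - 557700 = -555350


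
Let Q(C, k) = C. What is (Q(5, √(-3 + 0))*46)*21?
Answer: 4830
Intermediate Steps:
(Q(5, √(-3 + 0))*46)*21 = (5*46)*21 = 230*21 = 4830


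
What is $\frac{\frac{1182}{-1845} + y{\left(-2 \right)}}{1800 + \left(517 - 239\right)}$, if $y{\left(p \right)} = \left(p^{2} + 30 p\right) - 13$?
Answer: $- \frac{42829}{1277970} \approx -0.033513$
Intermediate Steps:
$y{\left(p \right)} = -13 + p^{2} + 30 p$
$\frac{\frac{1182}{-1845} + y{\left(-2 \right)}}{1800 + \left(517 - 239\right)} = \frac{\frac{1182}{-1845} + \left(-13 + \left(-2\right)^{2} + 30 \left(-2\right)\right)}{1800 + \left(517 - 239\right)} = \frac{1182 \left(- \frac{1}{1845}\right) - 69}{1800 + \left(517 - 239\right)} = \frac{- \frac{394}{615} - 69}{1800 + 278} = - \frac{42829}{615 \cdot 2078} = \left(- \frac{42829}{615}\right) \frac{1}{2078} = - \frac{42829}{1277970}$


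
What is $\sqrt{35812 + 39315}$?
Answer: $\sqrt{75127} \approx 274.09$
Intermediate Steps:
$\sqrt{35812 + 39315} = \sqrt{75127}$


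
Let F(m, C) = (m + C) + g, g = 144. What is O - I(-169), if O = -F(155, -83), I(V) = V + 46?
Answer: -93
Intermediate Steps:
I(V) = 46 + V
F(m, C) = 144 + C + m (F(m, C) = (m + C) + 144 = (C + m) + 144 = 144 + C + m)
O = -216 (O = -(144 - 83 + 155) = -1*216 = -216)
O - I(-169) = -216 - (46 - 169) = -216 - 1*(-123) = -216 + 123 = -93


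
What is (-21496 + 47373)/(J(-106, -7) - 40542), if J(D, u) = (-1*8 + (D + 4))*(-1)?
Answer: -25877/40432 ≈ -0.64001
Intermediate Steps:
J(D, u) = 4 - D (J(D, u) = (-8 + (4 + D))*(-1) = (-4 + D)*(-1) = 4 - D)
(-21496 + 47373)/(J(-106, -7) - 40542) = (-21496 + 47373)/((4 - 1*(-106)) - 40542) = 25877/((4 + 106) - 40542) = 25877/(110 - 40542) = 25877/(-40432) = 25877*(-1/40432) = -25877/40432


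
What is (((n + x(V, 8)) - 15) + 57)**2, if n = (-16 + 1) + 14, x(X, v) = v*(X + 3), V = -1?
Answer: 3249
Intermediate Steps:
x(X, v) = v*(3 + X)
n = -1 (n = -15 + 14 = -1)
(((n + x(V, 8)) - 15) + 57)**2 = (((-1 + 8*(3 - 1)) - 15) + 57)**2 = (((-1 + 8*2) - 15) + 57)**2 = (((-1 + 16) - 15) + 57)**2 = ((15 - 15) + 57)**2 = (0 + 57)**2 = 57**2 = 3249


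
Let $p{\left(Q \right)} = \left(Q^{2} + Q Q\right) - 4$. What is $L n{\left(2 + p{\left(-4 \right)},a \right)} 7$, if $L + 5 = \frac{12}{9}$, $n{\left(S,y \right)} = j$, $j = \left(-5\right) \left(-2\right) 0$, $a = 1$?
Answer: $0$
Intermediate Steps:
$j = 0$ ($j = 10 \cdot 0 = 0$)
$p{\left(Q \right)} = -4 + 2 Q^{2}$ ($p{\left(Q \right)} = \left(Q^{2} + Q^{2}\right) - 4 = 2 Q^{2} - 4 = -4 + 2 Q^{2}$)
$n{\left(S,y \right)} = 0$
$L = - \frac{11}{3}$ ($L = -5 + \frac{12}{9} = -5 + 12 \cdot \frac{1}{9} = -5 + \frac{4}{3} = - \frac{11}{3} \approx -3.6667$)
$L n{\left(2 + p{\left(-4 \right)},a \right)} 7 = \left(- \frac{11}{3}\right) 0 \cdot 7 = 0 \cdot 7 = 0$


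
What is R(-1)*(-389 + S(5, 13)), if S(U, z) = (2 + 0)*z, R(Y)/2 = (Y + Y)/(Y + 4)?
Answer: 484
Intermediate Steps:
R(Y) = 4*Y/(4 + Y) (R(Y) = 2*((Y + Y)/(Y + 4)) = 2*((2*Y)/(4 + Y)) = 2*(2*Y/(4 + Y)) = 4*Y/(4 + Y))
S(U, z) = 2*z
R(-1)*(-389 + S(5, 13)) = (4*(-1)/(4 - 1))*(-389 + 2*13) = (4*(-1)/3)*(-389 + 26) = (4*(-1)*(⅓))*(-363) = -4/3*(-363) = 484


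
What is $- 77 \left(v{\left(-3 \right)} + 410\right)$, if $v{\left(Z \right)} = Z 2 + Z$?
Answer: $-30877$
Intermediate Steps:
$v{\left(Z \right)} = 3 Z$ ($v{\left(Z \right)} = 2 Z + Z = 3 Z$)
$- 77 \left(v{\left(-3 \right)} + 410\right) = - 77 \left(3 \left(-3\right) + 410\right) = - 77 \left(-9 + 410\right) = \left(-77\right) 401 = -30877$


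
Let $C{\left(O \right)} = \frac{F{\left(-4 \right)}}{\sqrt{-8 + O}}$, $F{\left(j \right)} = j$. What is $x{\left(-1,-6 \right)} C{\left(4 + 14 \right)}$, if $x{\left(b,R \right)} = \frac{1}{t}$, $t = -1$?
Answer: $\frac{2 \sqrt{10}}{5} \approx 1.2649$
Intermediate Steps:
$x{\left(b,R \right)} = -1$ ($x{\left(b,R \right)} = \frac{1}{-1} = -1$)
$C{\left(O \right)} = - \frac{4}{\sqrt{-8 + O}}$
$x{\left(-1,-6 \right)} C{\left(4 + 14 \right)} = - \frac{-4}{\sqrt{-8 + \left(4 + 14\right)}} = - \frac{-4}{\sqrt{-8 + 18}} = - \frac{-4}{\sqrt{10}} = - \left(-4\right) \frac{\sqrt{10}}{10} = - \frac{\left(-2\right) \sqrt{10}}{5} = \frac{2 \sqrt{10}}{5}$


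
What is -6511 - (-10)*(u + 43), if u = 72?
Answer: -5361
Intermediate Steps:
-6511 - (-10)*(u + 43) = -6511 - (-10)*(72 + 43) = -6511 - (-10)*115 = -6511 - 1*(-1150) = -6511 + 1150 = -5361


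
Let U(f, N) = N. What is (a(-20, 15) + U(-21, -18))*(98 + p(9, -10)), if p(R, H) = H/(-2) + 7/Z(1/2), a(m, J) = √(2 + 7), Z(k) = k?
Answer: -1755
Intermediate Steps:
a(m, J) = 3 (a(m, J) = √9 = 3)
p(R, H) = 14 - H/2 (p(R, H) = H/(-2) + 7/(1/2) = H*(-½) + 7/(½) = -H/2 + 7*2 = -H/2 + 14 = 14 - H/2)
(a(-20, 15) + U(-21, -18))*(98 + p(9, -10)) = (3 - 18)*(98 + (14 - ½*(-10))) = -15*(98 + (14 + 5)) = -15*(98 + 19) = -15*117 = -1755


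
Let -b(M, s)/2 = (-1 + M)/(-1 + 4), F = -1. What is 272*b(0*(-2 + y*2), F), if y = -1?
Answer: 544/3 ≈ 181.33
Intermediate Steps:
b(M, s) = 2/3 - 2*M/3 (b(M, s) = -2*(-1 + M)/(-1 + 4) = -2*(-1 + M)/3 = -2*(-1/3 + M/3) = 2/3 - 2*M/3)
272*b(0*(-2 + y*2), F) = 272*(2/3 - 0*(-2 - 1*2)) = 272*(2/3 - 0*(-2 - 2)) = 272*(2/3 - 0*(-4)) = 272*(2/3 - 2/3*0) = 272*(2/3 + 0) = 272*(2/3) = 544/3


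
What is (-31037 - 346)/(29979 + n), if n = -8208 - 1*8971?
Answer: -31383/12800 ≈ -2.4518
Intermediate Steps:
n = -17179 (n = -8208 - 8971 = -17179)
(-31037 - 346)/(29979 + n) = (-31037 - 346)/(29979 - 17179) = -31383/12800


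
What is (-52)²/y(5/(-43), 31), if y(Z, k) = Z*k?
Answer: -116272/155 ≈ -750.14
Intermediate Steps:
(-52)²/y(5/(-43), 31) = (-52)²/(((5/(-43))*31)) = 2704/(((5*(-1/43))*31)) = 2704/((-5/43*31)) = 2704/(-155/43) = 2704*(-43/155) = -116272/155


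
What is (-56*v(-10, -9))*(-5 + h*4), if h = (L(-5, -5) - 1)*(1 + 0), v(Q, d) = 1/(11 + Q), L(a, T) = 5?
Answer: -616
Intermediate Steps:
h = 4 (h = (5 - 1)*(1 + 0) = 4*1 = 4)
(-56*v(-10, -9))*(-5 + h*4) = (-56/(11 - 10))*(-5 + 4*4) = (-56/1)*(-5 + 16) = -56*1*11 = -56*11 = -616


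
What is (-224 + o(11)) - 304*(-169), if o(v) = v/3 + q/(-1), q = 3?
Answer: 153458/3 ≈ 51153.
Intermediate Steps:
o(v) = -3 + v/3 (o(v) = v/3 + 3/(-1) = v*(⅓) + 3*(-1) = v/3 - 3 = -3 + v/3)
(-224 + o(11)) - 304*(-169) = (-224 + (-3 + (⅓)*11)) - 304*(-169) = (-224 + (-3 + 11/3)) + 51376 = (-224 + ⅔) + 51376 = -670/3 + 51376 = 153458/3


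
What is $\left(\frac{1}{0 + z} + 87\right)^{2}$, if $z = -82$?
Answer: $\frac{50879689}{6724} \approx 7566.9$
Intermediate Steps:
$\left(\frac{1}{0 + z} + 87\right)^{2} = \left(\frac{1}{0 - 82} + 87\right)^{2} = \left(\frac{1}{-82} + 87\right)^{2} = \left(- \frac{1}{82} + 87\right)^{2} = \left(\frac{7133}{82}\right)^{2} = \frac{50879689}{6724}$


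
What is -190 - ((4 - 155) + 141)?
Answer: -180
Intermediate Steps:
-190 - ((4 - 155) + 141) = -190 - (-151 + 141) = -190 - 1*(-10) = -190 + 10 = -180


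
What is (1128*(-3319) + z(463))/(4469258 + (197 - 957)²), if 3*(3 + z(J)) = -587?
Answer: -5616046/7570287 ≈ -0.74185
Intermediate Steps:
z(J) = -596/3 (z(J) = -3 + (⅓)*(-587) = -3 - 587/3 = -596/3)
(1128*(-3319) + z(463))/(4469258 + (197 - 957)²) = (1128*(-3319) - 596/3)/(4469258 + (197 - 957)²) = (-3743832 - 596/3)/(4469258 + (-760)²) = -11232092/(3*(4469258 + 577600)) = -11232092/3/5046858 = -11232092/3*1/5046858 = -5616046/7570287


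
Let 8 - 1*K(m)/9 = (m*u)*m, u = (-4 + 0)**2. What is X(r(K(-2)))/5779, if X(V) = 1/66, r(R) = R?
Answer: 1/381414 ≈ 2.6218e-6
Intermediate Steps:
u = 16 (u = (-4)**2 = 16)
K(m) = 72 - 144*m**2 (K(m) = 72 - 9*m*16*m = 72 - 9*16*m*m = 72 - 144*m**2)
X(V) = 1/66
X(r(K(-2)))/5779 = (1/66)/5779 = (1/66)*(1/5779) = 1/381414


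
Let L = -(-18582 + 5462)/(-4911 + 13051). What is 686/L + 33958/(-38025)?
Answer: 5297189801/12472200 ≈ 424.72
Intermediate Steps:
L = 656/407 (L = -(-13120)/8140 = -1*(-656/407) = 656/407 ≈ 1.6118)
686/L + 33958/(-38025) = 686/(656/407) + 33958/(-38025) = 686*(407/656) + 33958*(-1/38025) = 139601/328 - 33958/38025 = 5297189801/12472200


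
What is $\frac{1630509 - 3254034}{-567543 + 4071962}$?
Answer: $- \frac{1623525}{3504419} \approx -0.46328$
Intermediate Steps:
$\frac{1630509 - 3254034}{-567543 + 4071962} = - \frac{1623525}{3504419}$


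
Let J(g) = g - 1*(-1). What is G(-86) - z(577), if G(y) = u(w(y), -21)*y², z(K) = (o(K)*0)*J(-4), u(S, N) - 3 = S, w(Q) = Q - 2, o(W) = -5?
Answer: -628660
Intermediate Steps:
J(g) = 1 + g (J(g) = g + 1 = 1 + g)
w(Q) = -2 + Q
u(S, N) = 3 + S
z(K) = 0 (z(K) = (-5*0)*(1 - 4) = 0*(-3) = 0)
G(y) = y²*(1 + y) (G(y) = (3 + (-2 + y))*y² = (1 + y)*y² = y²*(1 + y))
G(-86) - z(577) = (-86)²*(1 - 86) - 1*0 = 7396*(-85) + 0 = -628660 + 0 = -628660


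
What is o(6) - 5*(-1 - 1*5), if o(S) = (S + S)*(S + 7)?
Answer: 186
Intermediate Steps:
o(S) = 2*S*(7 + S) (o(S) = (2*S)*(7 + S) = 2*S*(7 + S))
o(6) - 5*(-1 - 1*5) = 2*6*(7 + 6) - 5*(-1 - 1*5) = 2*6*13 - 5*(-1 - 5) = 156 - 5*(-6) = 156 + 30 = 186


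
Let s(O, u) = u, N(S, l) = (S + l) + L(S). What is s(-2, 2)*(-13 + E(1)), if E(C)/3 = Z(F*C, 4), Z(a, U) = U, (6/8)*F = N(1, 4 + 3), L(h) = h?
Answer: -2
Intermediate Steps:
N(S, l) = l + 2*S (N(S, l) = (S + l) + S = l + 2*S)
F = 12 (F = 4*((4 + 3) + 2*1)/3 = 4*(7 + 2)/3 = (4/3)*9 = 12)
E(C) = 12 (E(C) = 3*4 = 12)
s(-2, 2)*(-13 + E(1)) = 2*(-13 + 12) = 2*(-1) = -2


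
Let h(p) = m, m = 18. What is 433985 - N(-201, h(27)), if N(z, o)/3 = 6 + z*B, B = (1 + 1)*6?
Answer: 441203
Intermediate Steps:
h(p) = 18
B = 12 (B = 2*6 = 12)
N(z, o) = 18 + 36*z (N(z, o) = 3*(6 + z*12) = 3*(6 + 12*z) = 18 + 36*z)
433985 - N(-201, h(27)) = 433985 - (18 + 36*(-201)) = 433985 - (18 - 7236) = 433985 - 1*(-7218) = 433985 + 7218 = 441203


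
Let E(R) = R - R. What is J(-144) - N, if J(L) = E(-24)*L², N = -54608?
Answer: 54608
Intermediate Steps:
E(R) = 0
J(L) = 0 (J(L) = 0*L² = 0)
J(-144) - N = 0 - 1*(-54608) = 0 + 54608 = 54608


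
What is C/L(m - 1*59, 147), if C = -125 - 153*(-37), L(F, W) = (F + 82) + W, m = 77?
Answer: 5536/247 ≈ 22.413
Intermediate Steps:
L(F, W) = 82 + F + W (L(F, W) = (82 + F) + W = 82 + F + W)
C = 5536 (C = -125 + 5661 = 5536)
C/L(m - 1*59, 147) = 5536/(82 + (77 - 1*59) + 147) = 5536/(82 + (77 - 59) + 147) = 5536/(82 + 18 + 147) = 5536/247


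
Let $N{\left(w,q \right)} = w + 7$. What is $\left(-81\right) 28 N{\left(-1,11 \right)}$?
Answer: $-13608$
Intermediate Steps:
$N{\left(w,q \right)} = 7 + w$
$\left(-81\right) 28 N{\left(-1,11 \right)} = \left(-81\right) 28 \left(7 - 1\right) = \left(-2268\right) 6 = -13608$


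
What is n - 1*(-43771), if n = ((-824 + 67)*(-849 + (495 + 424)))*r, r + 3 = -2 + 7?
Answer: -62209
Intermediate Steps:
r = 2 (r = -3 + (-2 + 7) = -3 + 5 = 2)
n = -105980 (n = ((-824 + 67)*(-849 + (495 + 424)))*2 = -757*(-849 + 919)*2 = -757*70*2 = -52990*2 = -105980)
n - 1*(-43771) = -105980 - 1*(-43771) = -105980 + 43771 = -62209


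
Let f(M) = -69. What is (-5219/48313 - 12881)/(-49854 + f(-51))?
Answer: 622324972/2411929899 ≈ 0.25802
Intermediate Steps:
(-5219/48313 - 12881)/(-49854 + f(-51)) = (-5219/48313 - 12881)/(-49854 - 69) = (-5219*1/48313 - 12881)/(-49923) = (-5219/48313 - 12881)*(-1/49923) = -622324972/48313*(-1/49923) = 622324972/2411929899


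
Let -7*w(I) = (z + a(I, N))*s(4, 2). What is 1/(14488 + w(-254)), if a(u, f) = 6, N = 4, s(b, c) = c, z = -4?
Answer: 7/101412 ≈ 6.9025e-5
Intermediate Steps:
w(I) = -4/7 (w(I) = -(-4 + 6)*2/7 = -2*2/7 = -⅐*4 = -4/7)
1/(14488 + w(-254)) = 1/(14488 - 4/7) = 1/(101412/7) = 7/101412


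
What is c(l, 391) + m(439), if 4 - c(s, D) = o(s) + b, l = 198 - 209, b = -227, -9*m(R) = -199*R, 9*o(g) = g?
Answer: 9939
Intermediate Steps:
o(g) = g/9
m(R) = 199*R/9 (m(R) = -(-199)*R/9 = 199*R/9)
l = -11
c(s, D) = 231 - s/9 (c(s, D) = 4 - (s/9 - 227) = 4 - (-227 + s/9) = 4 + (227 - s/9) = 231 - s/9)
c(l, 391) + m(439) = (231 - 1/9*(-11)) + (199/9)*439 = (231 + 11/9) + 87361/9 = 2090/9 + 87361/9 = 9939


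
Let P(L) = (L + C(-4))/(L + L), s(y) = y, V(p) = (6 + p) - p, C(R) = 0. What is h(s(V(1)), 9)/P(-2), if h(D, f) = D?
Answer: 12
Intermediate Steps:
V(p) = 6
P(L) = ½ (P(L) = (L + 0)/(L + L) = L/((2*L)) = L*(1/(2*L)) = ½)
h(s(V(1)), 9)/P(-2) = 6/(½) = 6*2 = 12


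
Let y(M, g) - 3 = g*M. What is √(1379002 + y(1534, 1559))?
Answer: √3770511 ≈ 1941.8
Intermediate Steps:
y(M, g) = 3 + M*g (y(M, g) = 3 + g*M = 3 + M*g)
√(1379002 + y(1534, 1559)) = √(1379002 + (3 + 1534*1559)) = √(1379002 + (3 + 2391506)) = √(1379002 + 2391509) = √3770511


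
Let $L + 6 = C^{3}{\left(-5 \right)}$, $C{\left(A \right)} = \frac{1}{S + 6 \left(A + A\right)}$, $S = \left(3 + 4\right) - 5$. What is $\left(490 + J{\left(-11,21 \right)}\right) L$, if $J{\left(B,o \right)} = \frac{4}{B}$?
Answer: $- \frac{3152622389}{1073116} \approx -2937.8$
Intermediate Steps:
$S = 2$ ($S = 7 - 5 = 2$)
$C{\left(A \right)} = \frac{1}{2 + 12 A}$ ($C{\left(A \right)} = \frac{1}{2 + 6 \left(A + A\right)} = \frac{1}{2 + 6 \cdot 2 A} = \frac{1}{2 + 12 A}$)
$L = - \frac{1170673}{195112}$ ($L = -6 + \left(\frac{1}{2 \left(1 + 6 \left(-5\right)\right)}\right)^{3} = -6 + \left(\frac{1}{2 \left(1 - 30\right)}\right)^{3} = -6 + \left(\frac{1}{2 \left(-29\right)}\right)^{3} = -6 + \left(\frac{1}{2} \left(- \frac{1}{29}\right)\right)^{3} = -6 + \left(- \frac{1}{58}\right)^{3} = -6 - \frac{1}{195112} = - \frac{1170673}{195112} \approx -6.0$)
$\left(490 + J{\left(-11,21 \right)}\right) L = \left(490 + \frac{4}{-11}\right) \left(- \frac{1170673}{195112}\right) = \left(490 + 4 \left(- \frac{1}{11}\right)\right) \left(- \frac{1170673}{195112}\right) = \left(490 - \frac{4}{11}\right) \left(- \frac{1170673}{195112}\right) = \frac{5386}{11} \left(- \frac{1170673}{195112}\right) = - \frac{3152622389}{1073116}$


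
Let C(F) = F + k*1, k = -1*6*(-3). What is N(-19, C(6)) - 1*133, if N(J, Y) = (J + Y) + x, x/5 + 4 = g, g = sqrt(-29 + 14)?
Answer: -148 + 5*I*sqrt(15) ≈ -148.0 + 19.365*I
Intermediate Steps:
k = 18 (k = -6*(-3) = 18)
C(F) = 18 + F (C(F) = F + 18*1 = F + 18 = 18 + F)
g = I*sqrt(15) (g = sqrt(-15) = I*sqrt(15) ≈ 3.873*I)
x = -20 + 5*I*sqrt(15) (x = -20 + 5*(I*sqrt(15)) = -20 + 5*I*sqrt(15) ≈ -20.0 + 19.365*I)
N(J, Y) = -20 + J + Y + 5*I*sqrt(15) (N(J, Y) = (J + Y) + (-20 + 5*I*sqrt(15)) = -20 + J + Y + 5*I*sqrt(15))
N(-19, C(6)) - 1*133 = (-20 - 19 + (18 + 6) + 5*I*sqrt(15)) - 1*133 = (-20 - 19 + 24 + 5*I*sqrt(15)) - 133 = (-15 + 5*I*sqrt(15)) - 133 = -148 + 5*I*sqrt(15)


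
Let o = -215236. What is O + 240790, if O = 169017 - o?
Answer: 625043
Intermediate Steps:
O = 384253 (O = 169017 - 1*(-215236) = 169017 + 215236 = 384253)
O + 240790 = 384253 + 240790 = 625043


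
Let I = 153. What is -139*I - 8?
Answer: -21275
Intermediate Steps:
-139*I - 8 = -139*153 - 8 = -21267 - 8 = -21275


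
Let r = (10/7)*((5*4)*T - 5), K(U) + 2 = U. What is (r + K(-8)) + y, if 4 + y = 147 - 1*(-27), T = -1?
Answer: 870/7 ≈ 124.29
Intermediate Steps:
K(U) = -2 + U
y = 170 (y = -4 + (147 - 1*(-27)) = -4 + (147 + 27) = -4 + 174 = 170)
r = -250/7 (r = (10/7)*((5*4)*(-1) - 5) = (10*(⅐))*(20*(-1) - 5) = 10*(-20 - 5)/7 = (10/7)*(-25) = -250/7 ≈ -35.714)
(r + K(-8)) + y = (-250/7 + (-2 - 8)) + 170 = (-250/7 - 10) + 170 = -320/7 + 170 = 870/7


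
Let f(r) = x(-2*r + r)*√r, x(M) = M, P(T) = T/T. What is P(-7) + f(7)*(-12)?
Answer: 1 + 84*√7 ≈ 223.24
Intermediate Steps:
P(T) = 1
f(r) = -r^(3/2) (f(r) = (-2*r + r)*√r = (-r)*√r = -r^(3/2))
P(-7) + f(7)*(-12) = 1 - 7^(3/2)*(-12) = 1 - 7*√7*(-12) = 1 + 84*√7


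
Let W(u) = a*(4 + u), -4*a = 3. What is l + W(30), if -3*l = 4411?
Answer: -8975/6 ≈ -1495.8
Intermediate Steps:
a = -¾ (a = -¼*3 = -¾ ≈ -0.75000)
l = -4411/3 (l = -⅓*4411 = -4411/3 ≈ -1470.3)
W(u) = -3 - 3*u/4 (W(u) = -3*(4 + u)/4 = -3 - 3*u/4)
l + W(30) = -4411/3 + (-3 - ¾*30) = -4411/3 + (-3 - 45/2) = -4411/3 - 51/2 = -8975/6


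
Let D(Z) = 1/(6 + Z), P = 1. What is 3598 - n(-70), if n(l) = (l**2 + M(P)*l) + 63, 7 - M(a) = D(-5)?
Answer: -945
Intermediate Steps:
M(a) = 6 (M(a) = 7 - 1/(6 - 5) = 7 - 1/1 = 7 - 1*1 = 7 - 1 = 6)
n(l) = 63 + l**2 + 6*l (n(l) = (l**2 + 6*l) + 63 = 63 + l**2 + 6*l)
3598 - n(-70) = 3598 - (63 + (-70)**2 + 6*(-70)) = 3598 - (63 + 4900 - 420) = 3598 - 1*4543 = 3598 - 4543 = -945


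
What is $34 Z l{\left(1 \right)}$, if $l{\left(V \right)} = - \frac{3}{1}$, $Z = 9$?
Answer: $-918$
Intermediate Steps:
$l{\left(V \right)} = -3$ ($l{\left(V \right)} = \left(-3\right) 1 = -3$)
$34 Z l{\left(1 \right)} = 34 \cdot 9 \left(-3\right) = 306 \left(-3\right) = -918$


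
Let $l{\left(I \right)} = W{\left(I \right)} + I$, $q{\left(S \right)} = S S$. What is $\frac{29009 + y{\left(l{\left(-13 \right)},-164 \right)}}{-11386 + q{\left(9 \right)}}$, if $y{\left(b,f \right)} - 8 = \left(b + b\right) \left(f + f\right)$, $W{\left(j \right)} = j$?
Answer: $- \frac{46073}{11305} \approx -4.0755$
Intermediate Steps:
$q{\left(S \right)} = S^{2}$
$l{\left(I \right)} = 2 I$ ($l{\left(I \right)} = I + I = 2 I$)
$y{\left(b,f \right)} = 8 + 4 b f$ ($y{\left(b,f \right)} = 8 + \left(b + b\right) \left(f + f\right) = 8 + 2 b 2 f = 8 + 4 b f$)
$\frac{29009 + y{\left(l{\left(-13 \right)},-164 \right)}}{-11386 + q{\left(9 \right)}} = \frac{29009 + \left(8 + 4 \cdot 2 \left(-13\right) \left(-164\right)\right)}{-11386 + 9^{2}} = \frac{29009 + \left(8 + 4 \left(-26\right) \left(-164\right)\right)}{-11386 + 81} = \frac{29009 + \left(8 + 17056\right)}{-11305} = \left(29009 + 17064\right) \left(- \frac{1}{11305}\right) = 46073 \left(- \frac{1}{11305}\right) = - \frac{46073}{11305}$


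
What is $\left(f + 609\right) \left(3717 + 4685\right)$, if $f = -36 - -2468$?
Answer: $25550482$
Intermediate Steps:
$f = 2432$ ($f = -36 + 2468 = 2432$)
$\left(f + 609\right) \left(3717 + 4685\right) = \left(2432 + 609\right) \left(3717 + 4685\right) = 3041 \cdot 8402 = 25550482$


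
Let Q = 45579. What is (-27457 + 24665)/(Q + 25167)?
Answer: -1396/35373 ≈ -0.039465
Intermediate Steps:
(-27457 + 24665)/(Q + 25167) = (-27457 + 24665)/(45579 + 25167) = -2792/70746 = -2792*1/70746 = -1396/35373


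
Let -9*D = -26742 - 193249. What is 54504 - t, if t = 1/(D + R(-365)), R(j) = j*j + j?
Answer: 77163002415/1415731 ≈ 54504.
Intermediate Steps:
D = 219991/9 (D = -(-26742 - 193249)/9 = -1/9*(-219991) = 219991/9 ≈ 24443.)
R(j) = j + j**2 (R(j) = j**2 + j = j + j**2)
t = 9/1415731 (t = 1/(219991/9 - 365*(1 - 365)) = 1/(219991/9 - 365*(-364)) = 1/(219991/9 + 132860) = 1/(1415731/9) = 9/1415731 ≈ 6.3571e-6)
54504 - t = 54504 - 1*9/1415731 = 54504 - 9/1415731 = 77163002415/1415731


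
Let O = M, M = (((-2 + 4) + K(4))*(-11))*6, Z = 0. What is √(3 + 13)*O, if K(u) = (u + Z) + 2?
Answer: -2112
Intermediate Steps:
K(u) = 2 + u (K(u) = (u + 0) + 2 = u + 2 = 2 + u)
M = -528 (M = (((-2 + 4) + (2 + 4))*(-11))*6 = ((2 + 6)*(-11))*6 = (8*(-11))*6 = -88*6 = -528)
O = -528
√(3 + 13)*O = √(3 + 13)*(-528) = √16*(-528) = 4*(-528) = -2112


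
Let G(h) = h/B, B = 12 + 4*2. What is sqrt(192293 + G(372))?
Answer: sqrt(4807790)/5 ≈ 438.53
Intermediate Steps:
B = 20 (B = 12 + 8 = 20)
G(h) = h/20
sqrt(192293 + G(372)) = sqrt(192293 + (1/20)*372) = sqrt(192293 + 93/5) = sqrt(961558/5) = sqrt(4807790)/5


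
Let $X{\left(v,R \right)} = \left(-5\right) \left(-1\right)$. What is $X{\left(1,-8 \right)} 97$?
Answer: $485$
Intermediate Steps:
$X{\left(v,R \right)} = 5$
$X{\left(1,-8 \right)} 97 = 5 \cdot 97 = 485$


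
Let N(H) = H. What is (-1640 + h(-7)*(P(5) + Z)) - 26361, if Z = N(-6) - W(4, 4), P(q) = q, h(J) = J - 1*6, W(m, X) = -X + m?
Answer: -27988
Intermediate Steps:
W(m, X) = m - X
h(J) = -6 + J (h(J) = J - 6 = -6 + J)
Z = -6 (Z = -6 - (4 - 1*4) = -6 - (4 - 4) = -6 - 1*0 = -6 + 0 = -6)
(-1640 + h(-7)*(P(5) + Z)) - 26361 = (-1640 + (-6 - 7)*(5 - 6)) - 26361 = (-1640 - 13*(-1)) - 26361 = (-1640 + 13) - 26361 = -1627 - 26361 = -27988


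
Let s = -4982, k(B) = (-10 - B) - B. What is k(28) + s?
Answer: -5048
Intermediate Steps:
k(B) = -10 - 2*B
k(28) + s = (-10 - 2*28) - 4982 = (-10 - 56) - 4982 = -66 - 4982 = -5048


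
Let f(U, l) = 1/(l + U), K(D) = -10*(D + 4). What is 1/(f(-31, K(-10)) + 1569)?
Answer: 29/45502 ≈ 0.00063733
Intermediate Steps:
K(D) = -40 - 10*D (K(D) = -10*(4 + D) = -40 - 10*D)
f(U, l) = 1/(U + l)
1/(f(-31, K(-10)) + 1569) = 1/(1/(-31 + (-40 - 10*(-10))) + 1569) = 1/(1/(-31 + (-40 + 100)) + 1569) = 1/(1/(-31 + 60) + 1569) = 1/(1/29 + 1569) = 1/(45502/29) = 29/45502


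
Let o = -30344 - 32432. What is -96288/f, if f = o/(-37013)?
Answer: -7550652/133 ≈ -56772.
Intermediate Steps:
o = -62776
f = 62776/37013 (f = -62776/(-37013) = -62776*(-1/37013) = 62776/37013 ≈ 1.6961)
-96288/f = -96288/62776/37013 = -96288*37013/62776 = -7550652/133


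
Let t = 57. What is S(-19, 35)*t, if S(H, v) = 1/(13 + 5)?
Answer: 19/6 ≈ 3.1667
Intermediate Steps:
S(H, v) = 1/18
S(-19, 35)*t = (1/18)*57 = 19/6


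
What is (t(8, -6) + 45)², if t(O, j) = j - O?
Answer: 961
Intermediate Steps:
(t(8, -6) + 45)² = ((-6 - 1*8) + 45)² = ((-6 - 8) + 45)² = (-14 + 45)² = 31² = 961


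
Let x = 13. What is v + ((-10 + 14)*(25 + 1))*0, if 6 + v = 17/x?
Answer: -61/13 ≈ -4.6923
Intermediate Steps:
v = -61/13 (v = -6 + 17/13 = -61/13 ≈ -4.6923)
v + ((-10 + 14)*(25 + 1))*0 = -61/13 + ((-10 + 14)*(25 + 1))*0 = -61/13 + (4*26)*0 = -61/13 + 104*0 = -61/13 + 0 = -61/13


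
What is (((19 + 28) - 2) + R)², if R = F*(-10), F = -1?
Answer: 3025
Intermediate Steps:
R = 10 (R = -1*(-10) = 10)
(((19 + 28) - 2) + R)² = (((19 + 28) - 2) + 10)² = ((47 - 2) + 10)² = (45 + 10)² = 55² = 3025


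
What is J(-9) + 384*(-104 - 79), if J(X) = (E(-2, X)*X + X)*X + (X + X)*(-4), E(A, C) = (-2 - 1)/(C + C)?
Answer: -140211/2 ≈ -70106.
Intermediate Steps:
E(A, C) = -3/(2*C) (E(A, C) = -3*1/(2*C) = -3/(2*C))
J(X) = -8*X + X*(-3/2 + X) (J(X) = ((-3/(2*X))*X + X)*X + (X + X)*(-4) = (-3/2 + X)*X + (2*X)*(-4) = X*(-3/2 + X) - 8*X = -8*X + X*(-3/2 + X))
J(-9) + 384*(-104 - 79) = (½)*(-9)*(-19 + 2*(-9)) + 384*(-104 - 79) = (½)*(-9)*(-19 - 18) + 384*(-183) = (½)*(-9)*(-37) - 70272 = 333/2 - 70272 = -140211/2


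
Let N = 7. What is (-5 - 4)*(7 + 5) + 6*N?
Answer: -66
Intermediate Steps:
(-5 - 4)*(7 + 5) + 6*N = (-5 - 4)*(7 + 5) + 6*7 = -9*12 + 42 = -108 + 42 = -66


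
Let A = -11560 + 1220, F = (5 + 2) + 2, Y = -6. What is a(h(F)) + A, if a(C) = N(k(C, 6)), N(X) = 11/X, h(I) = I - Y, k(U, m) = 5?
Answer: -51689/5 ≈ -10338.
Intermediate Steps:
F = 9 (F = 7 + 2 = 9)
h(I) = 6 + I (h(I) = I - 1*(-6) = I + 6 = 6 + I)
a(C) = 11/5
A = -10340
a(h(F)) + A = 11/5 - 10340 = -51689/5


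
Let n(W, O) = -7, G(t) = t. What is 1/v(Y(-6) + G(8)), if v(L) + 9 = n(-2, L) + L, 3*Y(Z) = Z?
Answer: -⅒ ≈ -0.10000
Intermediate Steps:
Y(Z) = Z/3
v(L) = -16 + L (v(L) = -9 + (-7 + L) = -16 + L)
1/v(Y(-6) + G(8)) = 1/(-16 + ((⅓)*(-6) + 8)) = 1/(-16 + (-2 + 8)) = 1/(-16 + 6) = 1/(-10) = -⅒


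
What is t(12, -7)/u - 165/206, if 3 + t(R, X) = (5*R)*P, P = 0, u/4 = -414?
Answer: -45437/56856 ≈ -0.79916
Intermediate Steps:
u = -1656 (u = 4*(-414) = -1656)
t(R, X) = -3 (t(R, X) = -3 + (5*R)*0 = -3 + 0 = -3)
t(12, -7)/u - 165/206 = -3/(-1656) - 165/206 = -3*(-1/1656) - 165*1/206 = 1/552 - 165/206 = -45437/56856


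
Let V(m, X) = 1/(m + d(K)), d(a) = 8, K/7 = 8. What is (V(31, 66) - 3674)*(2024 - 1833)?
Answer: -27367435/39 ≈ -7.0173e+5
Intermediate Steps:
K = 56 (K = 7*8 = 56)
V(m, X) = 1/(8 + m) (V(m, X) = 1/(m + 8) = 1/(8 + m))
(V(31, 66) - 3674)*(2024 - 1833) = (1/(8 + 31) - 3674)*(2024 - 1833) = (1/39 - 3674)*191 = -143285/39*191 = -27367435/39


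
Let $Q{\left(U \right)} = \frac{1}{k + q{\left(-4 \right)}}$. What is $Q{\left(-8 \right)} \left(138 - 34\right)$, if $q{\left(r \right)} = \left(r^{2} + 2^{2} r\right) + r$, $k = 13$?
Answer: $\frac{104}{9} \approx 11.556$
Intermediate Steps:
$q{\left(r \right)} = r^{2} + 5 r$ ($q{\left(r \right)} = \left(r^{2} + 4 r\right) + r = r^{2} + 5 r$)
$Q{\left(U \right)} = \frac{1}{9}$ ($Q{\left(U \right)} = \frac{1}{13 - 4 \left(5 - 4\right)} = \frac{1}{13 - 4} = \frac{1}{9}$)
$Q{\left(-8 \right)} \left(138 - 34\right) = \frac{138 - 34}{9} = \frac{1}{9} \cdot 104 = \frac{104}{9}$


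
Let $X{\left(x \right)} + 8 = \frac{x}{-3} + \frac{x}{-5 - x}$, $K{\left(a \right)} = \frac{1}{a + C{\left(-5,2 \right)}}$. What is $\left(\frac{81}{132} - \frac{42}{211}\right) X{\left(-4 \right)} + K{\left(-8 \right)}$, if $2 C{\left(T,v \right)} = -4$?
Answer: $- \frac{27981}{23210} \approx -1.2056$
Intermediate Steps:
$C{\left(T,v \right)} = -2$ ($C{\left(T,v \right)} = \frac{1}{2} \left(-4\right) = -2$)
$K{\left(a \right)} = \frac{1}{-2 + a}$ ($K{\left(a \right)} = \frac{1}{a - 2} = \frac{1}{-2 + a}$)
$X{\left(x \right)} = -8 - \frac{x}{3} + \frac{x}{-5 - x}$ ($X{\left(x \right)} = -8 + \left(\frac{x}{-3} + \frac{x}{-5 - x}\right) = -8 + \left(x \left(- \frac{1}{3}\right) + \frac{x}{-5 - x}\right) = -8 - \left(\frac{x}{3} - \frac{x}{-5 - x}\right) = -8 - \frac{x}{3} + \frac{x}{-5 - x}$)
$\left(\frac{81}{132} - \frac{42}{211}\right) X{\left(-4 \right)} + K{\left(-8 \right)} = \left(\frac{81}{132} - \frac{42}{211}\right) \frac{-120 - \left(-4\right)^{2} - -128}{3 \left(5 - 4\right)} + \frac{1}{-2 - 8} = \left(81 \cdot \frac{1}{132} - \frac{42}{211}\right) \frac{-120 - 16 + 128}{3 \cdot 1} + \frac{1}{-10} = \left(\frac{27}{44} - \frac{42}{211}\right) \frac{1}{3} \cdot 1 \left(-120 - 16 + 128\right) - \frac{1}{10} = \frac{3849 \cdot \frac{1}{3} \cdot 1 \left(-8\right)}{9284} - \frac{1}{10} = \frac{3849}{9284} \left(- \frac{8}{3}\right) - \frac{1}{10} = - \frac{2566}{2321} - \frac{1}{10} = - \frac{27981}{23210}$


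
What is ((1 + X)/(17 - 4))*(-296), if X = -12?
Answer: 3256/13 ≈ 250.46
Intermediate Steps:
((1 + X)/(17 - 4))*(-296) = ((1 - 12)/(17 - 4))*(-296) = -11/13*(-296) = 3256/13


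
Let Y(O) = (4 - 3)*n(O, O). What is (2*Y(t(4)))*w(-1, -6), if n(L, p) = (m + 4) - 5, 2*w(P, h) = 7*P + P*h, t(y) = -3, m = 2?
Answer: -1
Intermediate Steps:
w(P, h) = 7*P/2 + P*h/2 (w(P, h) = (7*P + P*h)/2 = 7*P/2 + P*h/2)
n(L, p) = 1 (n(L, p) = (2 + 4) - 5 = 6 - 5 = 1)
Y(O) = 1 (Y(O) = (4 - 3)*1 = 1*1 = 1)
(2*Y(t(4)))*w(-1, -6) = (2*1)*((½)*(-1)*(7 - 6)) = 2*((½)*(-1)*1) = 2*(-½) = -1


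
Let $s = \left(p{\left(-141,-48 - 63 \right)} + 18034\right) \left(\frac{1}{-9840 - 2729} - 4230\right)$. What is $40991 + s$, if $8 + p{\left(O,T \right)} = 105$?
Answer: $- \frac{963453322222}{12569} \approx -7.6653 \cdot 10^{7}$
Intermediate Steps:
$p{\left(O,T \right)} = 97$ ($p{\left(O,T \right)} = -8 + 105 = 97$)
$s = - \frac{963968538101}{12569}$ ($s = \left(97 + 18034\right) \left(\frac{1}{-9840 - 2729} - 4230\right) = 18131 \left(\frac{1}{-12569} - 4230\right) = 18131 \left(- \frac{1}{12569} - 4230\right) = 18131 \left(- \frac{53166871}{12569}\right) = - \frac{963968538101}{12569} \approx -7.6694 \cdot 10^{7}$)
$40991 + s = 40991 - \frac{963968538101}{12569} = - \frac{963453322222}{12569}$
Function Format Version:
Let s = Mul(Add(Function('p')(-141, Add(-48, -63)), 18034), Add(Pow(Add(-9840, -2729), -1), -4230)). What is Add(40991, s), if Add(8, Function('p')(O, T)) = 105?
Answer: Rational(-963453322222, 12569) ≈ -7.6653e+7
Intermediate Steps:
Function('p')(O, T) = 97 (Function('p')(O, T) = Add(-8, 105) = 97)
s = Rational(-963968538101, 12569) (s = Mul(Add(97, 18034), Add(Pow(Add(-9840, -2729), -1), -4230)) = Mul(18131, Add(Pow(-12569, -1), -4230)) = Mul(18131, Add(Rational(-1, 12569), -4230)) = Mul(18131, Rational(-53166871, 12569)) = Rational(-963968538101, 12569) ≈ -7.6694e+7)
Add(40991, s) = Add(40991, Rational(-963968538101, 12569)) = Rational(-963453322222, 12569)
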